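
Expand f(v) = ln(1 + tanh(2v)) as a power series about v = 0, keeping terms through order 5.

4*v^4/3 - 2*v^2 + 2*v

Let u equal the inner series; expand the outer function in u and truncate.
f(0) = 0
f′(0) = 2
f′′(0) = -4
f′′′(0) = 0
f^(4)(0) = 32
f^(5)(0) = 0
Then c_k = f^(k)(0)/k! gives each Taylor coefficient.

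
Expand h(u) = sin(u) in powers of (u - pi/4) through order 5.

Compute the successive derivatives at the expansion point and divide by k!.
h(pi/4) = sqrt(2)/2
h′(pi/4) = sqrt(2)/2
h′′(pi/4) = -sqrt(2)/2
h′′′(pi/4) = -sqrt(2)/2
h^(4)(pi/4) = sqrt(2)/2
h^(5)(pi/4) = sqrt(2)/2
Then c_k = h^(k)(pi/4)/k! gives each Taylor coefficient.

sqrt(2)*(u - pi/4)^5/240 + sqrt(2)*(u - pi/4)^4/48 - sqrt(2)*(u - pi/4)^3/12 - sqrt(2)*(u - pi/4)^2/4 + sqrt(2)*(u - pi/4)/2 + sqrt(2)/2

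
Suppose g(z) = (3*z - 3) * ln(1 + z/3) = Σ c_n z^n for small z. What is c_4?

5/108

Distribute the polynomial across the series and collect like powers.
[z^0] = 0;  [z^1] = -1;  [z^2] = 7/6;  [z^3] = -11/54;  [z^4] = 5/108.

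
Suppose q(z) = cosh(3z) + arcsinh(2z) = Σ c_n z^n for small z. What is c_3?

-4/3

Add the two expansions coefficient-wise.
q(0) = 1
q′(0) = 2
q′′(0) = 9
q′′′(0) = -8
So c_3 = q′′′(0)/3! = -4/3.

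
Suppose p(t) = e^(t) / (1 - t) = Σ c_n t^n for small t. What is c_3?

Expand each factor separately, then convolve coefficients.
p(0) = 1
p′(0) = 2
p′′(0) = 5
p′′′(0) = 16
Dividing each by k! gives the coefficients c_0, ..., c_3.

8/3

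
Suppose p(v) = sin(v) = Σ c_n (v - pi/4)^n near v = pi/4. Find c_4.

Apply the Taylor formula c_k = f^(k)(a)/k!.
[(v - pi/4)^0] = sqrt(2)/2;  [(v - pi/4)^1] = sqrt(2)/2;  [(v - pi/4)^2] = -sqrt(2)/4;  [(v - pi/4)^3] = -sqrt(2)/12;  [(v - pi/4)^4] = sqrt(2)/48.
So c_4 = p^(4)(pi/4)/4! = sqrt(2)/48.

sqrt(2)/48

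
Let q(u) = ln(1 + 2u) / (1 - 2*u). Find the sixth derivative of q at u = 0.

28416

Multiply the numerator's expansion by the denominator's geometric series.
The coefficient of u^6 in the expansion is 592/15, so q^(6)(0) = 6! * (592/15) = 28416.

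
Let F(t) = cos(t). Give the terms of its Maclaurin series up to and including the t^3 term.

Apply the Taylor formula c_k = f^(k)(a)/k!.
F(0) = 1
F′(0) = 0
F′′(0) = -1
F′′′(0) = 0
Dividing each by k! gives the coefficients c_0, ..., c_3.

1 - t^2/2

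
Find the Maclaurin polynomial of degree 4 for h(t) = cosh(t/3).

t^4/1944 + t^2/18 + 1

Differentiate repeatedly and evaluate at the center.
h(0) = 1
h′(0) = 0
h′′(0) = 1/9
h′′′(0) = 0
h^(4)(0) = 1/81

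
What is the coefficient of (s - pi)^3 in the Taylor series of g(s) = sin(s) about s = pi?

1/6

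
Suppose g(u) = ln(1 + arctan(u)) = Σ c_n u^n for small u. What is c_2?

Let u equal the inner series; expand the outer function in u and truncate.
g(0) = 0
g′(0) = 1
g′′(0) = -1
So c_2 = g′′(0)/2! = -1/2.

-1/2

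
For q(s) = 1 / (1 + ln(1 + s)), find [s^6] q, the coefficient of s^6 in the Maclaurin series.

3289/360

Expand as Σ (-1)^k u^k with u equal to the inner function's series.
q(0) = 1
q′(0) = -1
q′′(0) = 3
q′′′(0) = -14
q^(4)(0) = 88
q^(5)(0) = -694
q^(6)(0) = 6578
Then c_k = q^(k)(0)/k! gives each Taylor coefficient.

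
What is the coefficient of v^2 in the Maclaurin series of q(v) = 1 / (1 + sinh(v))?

Use the geometric series for the reciprocal, then substitute.

1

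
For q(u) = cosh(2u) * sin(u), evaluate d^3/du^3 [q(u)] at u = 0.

Take the Cauchy product of the two expansions.
The coefficient of u^3 in the expansion is 11/6, so q′′′(0) = 3! * (11/6) = 11.

11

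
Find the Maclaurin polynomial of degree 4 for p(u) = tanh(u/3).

-u^3/81 + u/3

Differentiate repeatedly and evaluate at the center.
p(0) = 0
p′(0) = 1/3
p′′(0) = 0
p′′′(0) = -2/27
p^(4)(0) = 0
Dividing each by k! gives the coefficients c_0, ..., c_4.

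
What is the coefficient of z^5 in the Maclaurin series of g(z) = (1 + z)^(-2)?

-6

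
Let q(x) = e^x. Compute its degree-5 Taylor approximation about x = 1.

q(1) = e
q′(1) = e
q′′(1) = e
q′′′(1) = e
q^(4)(1) = e
q^(5)(1) = e

e*(x - 1)^5/120 + e*(x - 1)^4/24 + e*(x - 1)^3/6 + e*(x - 1)^2/2 + e*(x - 1) + e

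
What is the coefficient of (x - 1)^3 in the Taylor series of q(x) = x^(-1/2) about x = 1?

-5/16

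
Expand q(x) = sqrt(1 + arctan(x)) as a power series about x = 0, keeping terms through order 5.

Let u equal the inner series; expand the outer function in u and truncate.

83*x^5/1280 + 17*x^4/384 - 5*x^3/48 - x^2/8 + x/2 + 1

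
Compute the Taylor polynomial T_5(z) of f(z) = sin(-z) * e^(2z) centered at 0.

Expand each factor separately, then convolve coefficients.
f(0) = 0
f′(0) = -1
f′′(0) = -4
f′′′(0) = -11
f^(4)(0) = -24
f^(5)(0) = -41
Then c_k = f^(k)(0)/k! gives each Taylor coefficient.

-41*z^5/120 - z^4 - 11*z^3/6 - 2*z^2 - z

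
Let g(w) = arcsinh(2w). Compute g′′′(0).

The coefficient of w^3 in the expansion is -4/3, so g′′′(0) = 3! * (-4/3) = -8.

-8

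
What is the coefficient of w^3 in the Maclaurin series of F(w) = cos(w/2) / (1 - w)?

7/8

Take the Cauchy product of the two expansions.
F(0) = 1
F′(0) = 1
F′′(0) = 7/4
F′′′(0) = 21/4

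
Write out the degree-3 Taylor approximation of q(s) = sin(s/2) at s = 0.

-s^3/48 + s/2

Differentiate repeatedly and evaluate at the center.
q(0) = 0
q′(0) = 1/2
q′′(0) = 0
q′′′(0) = -1/8
Then c_k = q^(k)(0)/k! gives each Taylor coefficient.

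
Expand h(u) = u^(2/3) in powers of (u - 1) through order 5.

14*(u - 1)^5/729 - 7*(u - 1)^4/243 + 4*(u - 1)^3/81 - (u - 1)^2/9 + 2*(u - 1)/3 + 1

h(1) = 1
h′(1) = 2/3
h′′(1) = -2/9
h′′′(1) = 8/27
h^(4)(1) = -56/81
h^(5)(1) = 560/243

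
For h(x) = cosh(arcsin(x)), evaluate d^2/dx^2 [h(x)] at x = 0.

1

Compose series: expand the inner function first, then feed it into the outer expansion.
The coefficient of x^2 in the expansion is 1/2, so h′′(0) = 2! * (1/2) = 1.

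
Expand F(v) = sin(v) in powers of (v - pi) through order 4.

F(pi) = 0
F′(pi) = -1
F′′(pi) = 0
F′′′(pi) = 1
F^(4)(pi) = 0

(v - pi)^3/6 - (v - pi)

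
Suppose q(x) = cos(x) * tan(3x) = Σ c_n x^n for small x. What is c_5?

1121/40

Expand each factor separately, then convolve coefficients.
q(0) = 0
q′(0) = 3
q′′(0) = 0
q′′′(0) = 45
q^(4)(0) = 0
q^(5)(0) = 3363
So c_5 = q^(5)(0)/5! = 1121/40.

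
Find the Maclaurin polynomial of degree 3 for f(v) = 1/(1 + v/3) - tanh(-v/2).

-17*v^3/216 + v^2/9 + v/6 + 1

Combine the two series term by term.
f(0) = 1
f′(0) = 1/6
f′′(0) = 2/9
f′′′(0) = -17/36
Then c_k = f^(k)(0)/k! gives each Taylor coefficient.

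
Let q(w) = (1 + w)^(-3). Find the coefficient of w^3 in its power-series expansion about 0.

-10

q(0) = 1
q′(0) = -3
q′′(0) = 12
q′′′(0) = -60
Then c_k = q^(k)(0)/k! gives each Taylor coefficient.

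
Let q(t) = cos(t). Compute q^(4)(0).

1

Apply the Taylor formula c_k = f^(k)(a)/k!.
From the series, [t^4] q = 1/24; multiply by 4! = 24 to get 1.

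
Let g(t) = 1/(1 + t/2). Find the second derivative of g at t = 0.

1/2

Use the known series and substitute for the argument.
From the series, [t^2] g = 1/4; multiply by 2! = 2 to get 1/2.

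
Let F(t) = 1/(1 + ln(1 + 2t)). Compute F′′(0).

12

Compose series: expand the inner function first, then feed it into the outer expansion.
The coefficient of t^2 in the expansion is 6, so F′′(0) = 2! * (6) = 12.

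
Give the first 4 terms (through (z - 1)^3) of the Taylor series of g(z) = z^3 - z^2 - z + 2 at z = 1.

(z - 1)^3 + 2*(z - 1)^2 + 1

g(1) = 1
g′(1) = 0
g′′(1) = 4
g′′′(1) = 6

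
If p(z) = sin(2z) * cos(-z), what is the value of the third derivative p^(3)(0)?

Expand each factor separately, then convolve coefficients.
The coefficient of z^3 in the expansion is -7/3, so p′′′(0) = 3! * (-7/3) = -14.

-14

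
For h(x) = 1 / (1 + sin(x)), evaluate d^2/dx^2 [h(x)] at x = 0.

Expand as Σ (-1)^k u^k with u equal to the inner function's series.
From the series, [x^2] h = 1; multiply by 2! = 2 to get 2.

2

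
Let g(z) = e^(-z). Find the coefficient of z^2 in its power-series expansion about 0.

1/2

[z^0] = 1;  [z^1] = -1;  [z^2] = 1/2.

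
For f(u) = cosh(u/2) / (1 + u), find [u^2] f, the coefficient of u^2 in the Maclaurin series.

9/8

Write out both Maclaurin series and multiply, keeping only the needed powers.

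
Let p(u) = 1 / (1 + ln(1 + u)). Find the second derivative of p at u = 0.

Write 1/(1+u) = 1 - u + u^2 - u^3 + ... and substitute the series for u.
From the series, [u^2] p = 3/2; multiply by 2! = 2 to get 3.

3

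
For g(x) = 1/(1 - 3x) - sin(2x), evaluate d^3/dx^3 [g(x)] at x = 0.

170

Expand each term separately and add.
The coefficient of x^3 in the expansion is 85/3, so g′′′(0) = 3! * (85/3) = 170.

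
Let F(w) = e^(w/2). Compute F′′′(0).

1/8

The coefficient of w^3 in the expansion is 1/48, so F′′′(0) = 3! * (1/48) = 1/8.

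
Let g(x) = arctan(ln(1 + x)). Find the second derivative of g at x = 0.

Plug the Maclaurin series of the inner function into that of the outer and collect terms.
The coefficient of x^2 in the expansion is -1/2, so g′′(0) = 2! * (-1/2) = -1.

-1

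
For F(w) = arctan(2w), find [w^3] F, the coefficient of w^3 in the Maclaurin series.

-8/3

Apply the Taylor formula c_k = f^(k)(a)/k!.
F(0) = 0
F′(0) = 2
F′′(0) = 0
F′′′(0) = -16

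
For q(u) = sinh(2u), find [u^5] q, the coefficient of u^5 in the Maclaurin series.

4/15

q(0) = 0
q′(0) = 2
q′′(0) = 0
q′′′(0) = 8
q^(4)(0) = 0
q^(5)(0) = 32
Then c_k = q^(k)(0)/k! gives each Taylor coefficient.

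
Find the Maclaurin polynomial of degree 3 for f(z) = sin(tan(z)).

z^3/6 + z

Compose series: expand the inner function first, then feed it into the outer expansion.
f(0) = 0
f′(0) = 1
f′′(0) = 0
f′′′(0) = 1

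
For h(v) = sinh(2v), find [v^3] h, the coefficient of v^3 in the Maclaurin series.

4/3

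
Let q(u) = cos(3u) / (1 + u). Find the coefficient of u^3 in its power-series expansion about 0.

Expand each factor separately, then convolve coefficients.
q(0) = 1
q′(0) = -1
q′′(0) = -7
q′′′(0) = 21

7/2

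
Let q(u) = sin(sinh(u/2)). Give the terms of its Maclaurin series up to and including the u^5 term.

Let u equal the inner series; expand the outer function in u and truncate.
q(0) = 0
q′(0) = 1/2
q′′(0) = 0
q′′′(0) = 0
q^(4)(0) = 0
q^(5)(0) = -1/4

-u^5/480 + u/2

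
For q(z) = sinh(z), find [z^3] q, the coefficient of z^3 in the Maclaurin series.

1/6

c_3 = q′′′(0)/3! = 1/6.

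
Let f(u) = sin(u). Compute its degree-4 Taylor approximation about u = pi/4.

Differentiate repeatedly and evaluate at the center.
f(pi/4) = sqrt(2)/2
f′(pi/4) = sqrt(2)/2
f′′(pi/4) = -sqrt(2)/2
f′′′(pi/4) = -sqrt(2)/2
f^(4)(pi/4) = sqrt(2)/2
The Taylor polynomial is Σ f^(k)(pi/4)/k! · (u - pi/4)^k.

sqrt(2)*(u - pi/4)^4/48 - sqrt(2)*(u - pi/4)^3/12 - sqrt(2)*(u - pi/4)^2/4 + sqrt(2)*(u - pi/4)/2 + sqrt(2)/2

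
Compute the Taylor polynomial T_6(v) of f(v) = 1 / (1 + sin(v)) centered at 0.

17*v^6/45 - 61*v^5/120 + 2*v^4/3 - 5*v^3/6 + v^2 - v + 1

Expand as Σ (-1)^k u^k with u equal to the inner function's series.
[v^0] = 1;  [v^1] = -1;  [v^2] = 1;  [v^3] = -5/6;  [v^4] = 2/3;  [v^5] = -61/120;  [v^6] = 17/45.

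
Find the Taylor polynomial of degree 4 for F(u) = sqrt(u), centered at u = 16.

F(16) = 4
F′(16) = 1/8
F′′(16) = -1/256
F′′′(16) = 3/8192
F^(4)(16) = -15/262144

-5*(u - 16)^4/2097152 + (u - 16)^3/16384 - (u - 16)^2/512 + (u - 16)/8 + 4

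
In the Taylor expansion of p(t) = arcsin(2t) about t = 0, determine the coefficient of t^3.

4/3

Use the known series and substitute for the argument.
p(0) = 0
p′(0) = 2
p′′(0) = 0
p′′′(0) = 8
Dividing each by k! gives the coefficients c_0, ..., c_3.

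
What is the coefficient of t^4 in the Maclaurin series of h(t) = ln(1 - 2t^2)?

h(0) = 0
h′(0) = 0
h′′(0) = -4
h′′′(0) = 0
h^(4)(0) = -48
The Taylor polynomial is Σ h^(k)(0)/k! · t^k.

-2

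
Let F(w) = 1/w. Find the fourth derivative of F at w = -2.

-3/4

The coefficient of (w + 2)^4 in the expansion is -1/32, so F^(4)(-2) = 4! * (-1/32) = -3/4.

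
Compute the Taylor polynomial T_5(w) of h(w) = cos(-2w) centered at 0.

2*w^4/3 - 2*w^2 + 1

h(0) = 1
h′(0) = 0
h′′(0) = -4
h′′′(0) = 0
h^(4)(0) = 16
h^(5)(0) = 0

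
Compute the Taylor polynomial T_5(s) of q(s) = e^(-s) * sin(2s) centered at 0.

-19*s^5/60 + s^4 - s^3/3 - 2*s^2 + 2*s

Take the Cauchy product of the two expansions.
q(0) = 0
q′(0) = 2
q′′(0) = -4
q′′′(0) = -2
q^(4)(0) = 24
q^(5)(0) = -38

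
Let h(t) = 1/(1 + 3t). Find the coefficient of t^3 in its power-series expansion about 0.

-27

[t^0] = 1;  [t^1] = -3;  [t^2] = 9;  [t^3] = -27.
So c_3 = h′′′(0)/3! = -27.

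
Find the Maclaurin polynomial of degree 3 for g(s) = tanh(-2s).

Compute the successive derivatives at the expansion point and divide by k!.

8*s^3/3 - 2*s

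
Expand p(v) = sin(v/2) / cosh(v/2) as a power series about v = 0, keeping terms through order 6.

Divide the numerator series by the denominator series (power-series long division).

3*v^5/320 - v^3/12 + v/2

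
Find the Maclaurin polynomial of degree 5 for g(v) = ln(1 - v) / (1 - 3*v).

-1969*v^5/20 - 131*v^4/4 - 65*v^3/6 - 7*v^2/2 - v

Multiply the numerator's expansion by the denominator's geometric series.
g(0) = 0
g′(0) = -1
g′′(0) = -7
g′′′(0) = -65
g^(4)(0) = -786
g^(5)(0) = -11814
Dividing each by k! gives the coefficients c_0, ..., c_5.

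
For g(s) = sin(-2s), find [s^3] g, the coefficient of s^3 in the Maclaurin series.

4/3

Differentiate repeatedly and evaluate at the center.
So c_3 = g′′′(0)/3! = 4/3.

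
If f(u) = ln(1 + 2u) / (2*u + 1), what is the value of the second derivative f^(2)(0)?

-12

Use 1/(1 - r) = Σ r^k on the denominator, then take the Cauchy product.
The coefficient of u^2 in the expansion is -6, so f′′(0) = 2! * (-6) = -12.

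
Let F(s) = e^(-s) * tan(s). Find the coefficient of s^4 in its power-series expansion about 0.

Expand each factor separately, then convolve coefficients.
F(0) = 0
F′(0) = 1
F′′(0) = -2
F′′′(0) = 5
F^(4)(0) = -12
Dividing each by k! gives the coefficients c_0, ..., c_4.

-1/2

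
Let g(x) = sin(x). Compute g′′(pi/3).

-sqrt(3)/2

From the series, [(x - pi/3)^2] g = -sqrt(3)/4; multiply by 2! = 2 to get -sqrt(3)/2.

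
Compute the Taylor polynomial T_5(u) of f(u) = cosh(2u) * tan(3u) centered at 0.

Expand each factor separately, then convolve coefficients.
f(0) = 0
f′(0) = 3
f′′(0) = 0
f′′′(0) = 90
f^(4)(0) = 0
f^(5)(0) = 6288

262*u^5/5 + 15*u^3 + 3*u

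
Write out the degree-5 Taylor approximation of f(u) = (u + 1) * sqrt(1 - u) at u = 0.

-17*u^5/256 - 13*u^4/128 - 3*u^3/16 - 5*u^2/8 + u/2 + 1

Distribute the polynomial across the series and collect like powers.
[u^0] = 1;  [u^1] = 1/2;  [u^2] = -5/8;  [u^3] = -3/16;  [u^4] = -13/128;  [u^5] = -17/256.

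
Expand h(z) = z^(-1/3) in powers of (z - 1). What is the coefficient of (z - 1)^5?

c_5 = h^(5)(1)/5! = -91/729.

-91/729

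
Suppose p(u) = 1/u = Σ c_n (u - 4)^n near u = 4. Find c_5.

-1/4096

[(u - 4)^0] = 1/4;  [(u - 4)^1] = -1/16;  [(u - 4)^2] = 1/64;  [(u - 4)^3] = -1/256;  [(u - 4)^4] = 1/1024;  [(u - 4)^5] = -1/4096.
So c_5 = p^(5)(4)/5! = -1/4096.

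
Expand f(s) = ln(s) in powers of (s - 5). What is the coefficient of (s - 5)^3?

1/375

Apply the Taylor formula c_k = f^(k)(a)/k!.
[(s - 5)^0] = ln(5);  [(s - 5)^1] = 1/5;  [(s - 5)^2] = -1/50;  [(s - 5)^3] = 1/375.
So c_3 = f′′′(5)/3! = 1/375.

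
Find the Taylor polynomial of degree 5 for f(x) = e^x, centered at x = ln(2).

(x - ln(2))^5/60 + (x - ln(2))^4/12 + (x - ln(2))^3/3 + (x - ln(2))^2 + 2*(x - ln(2)) + 2

[(x - ln(2))^0] = 2;  [(x - ln(2))^1] = 2;  [(x - ln(2))^2] = 1;  [(x - ln(2))^3] = 1/3;  [(x - ln(2))^4] = 1/12;  [(x - ln(2))^5] = 1/60.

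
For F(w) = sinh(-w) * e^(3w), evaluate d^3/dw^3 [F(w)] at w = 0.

Write out both Maclaurin series and multiply, keeping only the needed powers.
The coefficient of w^3 in the expansion is -14/3, so F′′′(0) = 3! * (-14/3) = -28.

-28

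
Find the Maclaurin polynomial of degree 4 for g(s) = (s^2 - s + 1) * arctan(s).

s^4/3 + 2*s^3/3 - s^2 + s

Distribute the polynomial across the series and collect like powers.
g(0) = 0
g′(0) = 1
g′′(0) = -2
g′′′(0) = 4
g^(4)(0) = 8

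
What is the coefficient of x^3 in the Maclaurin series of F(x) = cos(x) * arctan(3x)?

Multiply the two series term by term and collect like powers.
[x^0] = 0;  [x^1] = 3;  [x^2] = 0;  [x^3] = -21/2.

-21/2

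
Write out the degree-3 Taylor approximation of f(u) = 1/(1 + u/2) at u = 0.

Use the known series and substitute for the argument.

-u^3/8 + u^2/4 - u/2 + 1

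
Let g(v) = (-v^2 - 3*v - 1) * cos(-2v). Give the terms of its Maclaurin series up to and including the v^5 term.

Distribute the polynomial across the series and collect like powers.
[v^0] = -1;  [v^1] = -3;  [v^2] = 1;  [v^3] = 6;  [v^4] = 4/3;  [v^5] = -2.

-2*v^5 + 4*v^4/3 + 6*v^3 + v^2 - 3*v - 1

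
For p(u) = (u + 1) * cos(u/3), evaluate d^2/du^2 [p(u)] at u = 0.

Multiply each power in the prefactor through the base expansion.
From the series, [u^2] p = -1/18; multiply by 2! = 2 to get -1/9.

-1/9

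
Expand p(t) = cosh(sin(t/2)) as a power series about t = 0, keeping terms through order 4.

Substitute the inner expansion into the outer series and collect powers.
p(0) = 1
p′(0) = 0
p′′(0) = 1/4
p′′′(0) = 0
p^(4)(0) = -3/16

-t^4/128 + t^2/8 + 1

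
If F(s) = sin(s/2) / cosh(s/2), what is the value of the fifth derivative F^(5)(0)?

Write the quotient as an unknown series and match coefficients against numerator = denominator · series.
From the series, [s^5] F = 3/320; multiply by 5! = 120 to get 9/8.

9/8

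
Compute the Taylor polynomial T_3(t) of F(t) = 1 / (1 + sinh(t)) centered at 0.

-7*t^3/6 + t^2 - t + 1

Use the geometric series for the reciprocal, then substitute.
[t^0] = 1;  [t^1] = -1;  [t^2] = 1;  [t^3] = -7/6.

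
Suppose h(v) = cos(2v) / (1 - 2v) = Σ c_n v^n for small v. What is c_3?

4

Multiply the two series term by term and collect like powers.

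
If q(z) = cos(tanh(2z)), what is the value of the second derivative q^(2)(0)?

-4

Let u equal the inner series; expand the outer function in u and truncate.
The coefficient of z^2 in the expansion is -2, so q′′(0) = 2! * (-2) = -4.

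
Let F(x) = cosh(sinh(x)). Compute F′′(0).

Plug the Maclaurin series of the inner function into that of the outer and collect terms.
The coefficient of x^2 in the expansion is 1/2, so F′′(0) = 2! * (1/2) = 1.

1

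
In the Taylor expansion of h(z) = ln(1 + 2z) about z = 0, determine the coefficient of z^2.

c_2 = h′′(0)/2! = -2.

-2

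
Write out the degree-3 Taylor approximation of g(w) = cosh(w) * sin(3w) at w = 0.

-3*w^3 + 3*w

Take the Cauchy product of the two expansions.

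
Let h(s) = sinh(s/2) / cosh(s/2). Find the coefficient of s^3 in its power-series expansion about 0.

Invert the denominator's series and multiply.
h(0) = 0
h′(0) = 1/2
h′′(0) = 0
h′′′(0) = -1/4

-1/24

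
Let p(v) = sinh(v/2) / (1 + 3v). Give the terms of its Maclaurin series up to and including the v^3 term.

Take the Cauchy product of the two expansions.

217*v^3/48 - 3*v^2/2 + v/2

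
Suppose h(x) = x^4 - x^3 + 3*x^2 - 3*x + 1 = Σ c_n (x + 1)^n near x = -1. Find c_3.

-5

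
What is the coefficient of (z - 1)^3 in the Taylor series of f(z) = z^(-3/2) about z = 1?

-35/16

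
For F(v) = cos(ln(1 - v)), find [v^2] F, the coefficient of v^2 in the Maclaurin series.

Substitute the inner expansion into the outer series and collect powers.
F(0) = 1
F′(0) = 0
F′′(0) = -1
Then c_k = F^(k)(0)/k! gives each Taylor coefficient.

-1/2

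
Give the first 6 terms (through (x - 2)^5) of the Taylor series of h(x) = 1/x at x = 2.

-(x - 2)^5/64 + (x - 2)^4/32 - (x - 2)^3/16 + (x - 2)^2/8 - (x - 2)/4 + 1/2

Differentiate repeatedly and evaluate at the center.
h(2) = 1/2
h′(2) = -1/4
h′′(2) = 1/4
h′′′(2) = -3/8
h^(4)(2) = 3/4
h^(5)(2) = -15/8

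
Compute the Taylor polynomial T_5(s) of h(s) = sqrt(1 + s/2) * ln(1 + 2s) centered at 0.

Multiply the two series term by term and collect like powers.
[s^0] = 0;  [s^1] = 2;  [s^2] = -3/2;  [s^3] = 101/48;  [s^4] = -625/192;  [s^5] = 81349/15360.

81349*s^5/15360 - 625*s^4/192 + 101*s^3/48 - 3*s^2/2 + 2*s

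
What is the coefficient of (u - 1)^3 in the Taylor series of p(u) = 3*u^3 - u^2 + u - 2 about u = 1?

c_3 = p′′′(1)/3! = 3.

3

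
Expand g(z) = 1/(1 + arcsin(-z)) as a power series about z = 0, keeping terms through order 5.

63*z^5/40 + 4*z^4/3 + 7*z^3/6 + z^2 + z + 1

Let u equal the inner series; expand the outer function in u and truncate.
g(0) = 1
g′(0) = 1
g′′(0) = 2
g′′′(0) = 7
g^(4)(0) = 32
g^(5)(0) = 189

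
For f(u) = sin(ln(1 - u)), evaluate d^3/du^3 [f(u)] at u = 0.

Plug the Maclaurin series of the inner function into that of the outer and collect terms.
The coefficient of u^3 in the expansion is -1/6, so f′′′(0) = 3! * (-1/6) = -1.

-1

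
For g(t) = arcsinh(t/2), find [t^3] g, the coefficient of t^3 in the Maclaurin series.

[t^0] = 0;  [t^1] = 1/2;  [t^2] = 0;  [t^3] = -1/48.
So c_3 = g′′′(0)/3! = -1/48.

-1/48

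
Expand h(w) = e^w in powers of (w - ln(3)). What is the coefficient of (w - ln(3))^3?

[(w - ln(3))^0] = 3;  [(w - ln(3))^1] = 3;  [(w - ln(3))^2] = 3/2;  [(w - ln(3))^3] = 1/2.
So c_3 = h′′′(ln(3))/3! = 1/2.

1/2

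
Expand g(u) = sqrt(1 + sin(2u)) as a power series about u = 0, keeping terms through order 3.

-u^3/6 - u^2/2 + u + 1

Plug the Maclaurin series of the inner function into that of the outer and collect terms.
g(0) = 1
g′(0) = 1
g′′(0) = -1
g′′′(0) = -1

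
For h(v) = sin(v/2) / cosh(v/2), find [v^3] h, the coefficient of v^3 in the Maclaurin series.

Invert the denominator's series and multiply.
[v^0] = 0;  [v^1] = 1/2;  [v^2] = 0;  [v^3] = -1/12.
So c_3 = h′′′(0)/3! = -1/12.

-1/12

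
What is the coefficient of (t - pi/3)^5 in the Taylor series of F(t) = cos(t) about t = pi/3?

Compute the successive derivatives at the expansion point and divide by k!.
F(pi/3) = 1/2
F′(pi/3) = -sqrt(3)/2
F′′(pi/3) = -1/2
F′′′(pi/3) = sqrt(3)/2
F^(4)(pi/3) = 1/2
F^(5)(pi/3) = -sqrt(3)/2

-sqrt(3)/240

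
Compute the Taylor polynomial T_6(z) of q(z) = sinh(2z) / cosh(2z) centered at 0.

Invert the denominator's series and multiply.
q(0) = 0
q′(0) = 2
q′′(0) = 0
q′′′(0) = -16
q^(4)(0) = 0
q^(5)(0) = 512
q^(6)(0) = 0
Then c_k = q^(k)(0)/k! gives each Taylor coefficient.

64*z^5/15 - 8*z^3/3 + 2*z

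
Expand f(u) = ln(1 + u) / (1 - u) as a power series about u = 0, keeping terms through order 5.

47*u^5/60 + 7*u^4/12 + 5*u^3/6 + u^2/2 + u

Use 1/(1 - r) = Σ r^k on the denominator, then take the Cauchy product.
[u^0] = 0;  [u^1] = 1;  [u^2] = 1/2;  [u^3] = 5/6;  [u^4] = 7/12;  [u^5] = 47/60.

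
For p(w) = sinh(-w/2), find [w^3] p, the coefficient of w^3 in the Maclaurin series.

-1/48

Compute the successive derivatives at the expansion point and divide by k!.
[w^0] = 0;  [w^1] = -1/2;  [w^2] = 0;  [w^3] = -1/48.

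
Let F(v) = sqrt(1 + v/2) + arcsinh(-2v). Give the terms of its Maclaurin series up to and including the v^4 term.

Expand each term separately and add.
F(0) = 1
F′(0) = -7/4
F′′(0) = -1/16
F′′′(0) = 515/64
F^(4)(0) = -15/256
Then c_k = F^(k)(0)/k! gives each Taylor coefficient.

-5*v^4/2048 + 515*v^3/384 - v^2/32 - 7*v/4 + 1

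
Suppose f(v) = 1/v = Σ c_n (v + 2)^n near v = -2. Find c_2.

Apply the Taylor formula c_k = f^(k)(a)/k!.
f(-2) = -1/2
f′(-2) = -1/4
f′′(-2) = -1/4
So c_2 = f′′(-2)/2! = -1/8.

-1/8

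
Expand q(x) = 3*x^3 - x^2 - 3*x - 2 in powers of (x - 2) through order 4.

3*(x - 2)^3 + 17*(x - 2)^2 + 29*(x - 2) + 12

q(2) = 12
q′(2) = 29
q′′(2) = 34
q′′′(2) = 18
q^(4)(2) = 0
Then c_k = q^(k)(2)/k! gives each Taylor coefficient.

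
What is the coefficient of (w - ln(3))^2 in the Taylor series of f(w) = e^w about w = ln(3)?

3/2

f(ln(3)) = 3
f′(ln(3)) = 3
f′′(ln(3)) = 3
Then c_k = f^(k)(ln(3))/k! gives each Taylor coefficient.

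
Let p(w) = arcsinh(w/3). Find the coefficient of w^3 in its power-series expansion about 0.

-1/162

c_3 = p′′′(0)/3! = -1/162.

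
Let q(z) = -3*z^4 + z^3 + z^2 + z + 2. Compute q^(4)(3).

From the series, [(z - 3)^4] q = -3; multiply by 4! = 24 to get -72.

-72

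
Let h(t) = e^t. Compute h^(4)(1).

From the series, [(t - 1)^4] h = e/24; multiply by 4! = 24 to get e.

e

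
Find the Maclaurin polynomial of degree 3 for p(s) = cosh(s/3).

s^2/18 + 1

[s^0] = 1;  [s^1] = 0;  [s^2] = 1/18;  [s^3] = 0.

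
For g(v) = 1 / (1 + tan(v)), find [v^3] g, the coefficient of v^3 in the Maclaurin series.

-4/3

Write 1/(1+u) = 1 - u + u^2 - u^3 + ... and substitute the series for u.
g(0) = 1
g′(0) = -1
g′′(0) = 2
g′′′(0) = -8
Dividing each by k! gives the coefficients c_0, ..., c_3.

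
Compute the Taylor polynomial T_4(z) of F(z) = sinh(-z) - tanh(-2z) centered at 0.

Add the two expansions coefficient-wise.
F(0) = 0
F′(0) = 1
F′′(0) = 0
F′′′(0) = -17
F^(4)(0) = 0
Then c_k = F^(k)(0)/k! gives each Taylor coefficient.

-17*z^3/6 + z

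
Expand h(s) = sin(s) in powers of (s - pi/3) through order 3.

-(s - pi/3)^3/12 - sqrt(3)*(s - pi/3)^2/4 + (s - pi/3)/2 + sqrt(3)/2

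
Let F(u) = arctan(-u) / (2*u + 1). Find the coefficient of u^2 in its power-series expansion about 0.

Multiply the numerator's expansion by the denominator's geometric series.
F(0) = 0
F′(0) = -1
F′′(0) = 4
So c_2 = F′′(0)/2! = 2.

2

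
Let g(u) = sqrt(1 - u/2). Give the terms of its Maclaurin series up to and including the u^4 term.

Compute the successive derivatives at the expansion point and divide by k!.
g(0) = 1
g′(0) = -1/4
g′′(0) = -1/16
g′′′(0) = -3/64
g^(4)(0) = -15/256

-5*u^4/2048 - u^3/128 - u^2/32 - u/4 + 1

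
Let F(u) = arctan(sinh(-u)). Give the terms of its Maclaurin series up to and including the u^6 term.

-u^5/24 + u^3/6 - u

Compose series: expand the inner function first, then feed it into the outer expansion.
F(0) = 0
F′(0) = -1
F′′(0) = 0
F′′′(0) = 1
F^(4)(0) = 0
F^(5)(0) = -5
F^(6)(0) = 0
Dividing each by k! gives the coefficients c_0, ..., c_6.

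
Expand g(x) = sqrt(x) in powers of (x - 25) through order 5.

7*(x - 25)^5/500000000 - (x - 25)^4/2000000 + (x - 25)^3/50000 - (x - 25)^2/1000 + (x - 25)/10 + 5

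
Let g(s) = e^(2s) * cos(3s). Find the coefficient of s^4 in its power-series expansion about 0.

-119/24

Multiply the two series term by term and collect like powers.
g(0) = 1
g′(0) = 2
g′′(0) = -5
g′′′(0) = -46
g^(4)(0) = -119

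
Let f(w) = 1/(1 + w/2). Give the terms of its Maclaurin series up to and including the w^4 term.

f(0) = 1
f′(0) = -1/2
f′′(0) = 1/2
f′′′(0) = -3/4
f^(4)(0) = 3/2
Then c_k = f^(k)(0)/k! gives each Taylor coefficient.

w^4/16 - w^3/8 + w^2/4 - w/2 + 1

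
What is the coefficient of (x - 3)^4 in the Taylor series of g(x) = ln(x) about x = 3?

Apply the Taylor formula c_k = f^(k)(a)/k!.
g(3) = ln(3)
g′(3) = 1/3
g′′(3) = -1/9
g′′′(3) = 2/27
g^(4)(3) = -2/27
So c_4 = g^(4)(3)/4! = -1/324.

-1/324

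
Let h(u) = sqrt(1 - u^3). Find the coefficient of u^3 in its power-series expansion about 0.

h(0) = 1
h′(0) = 0
h′′(0) = 0
h′′′(0) = -3

-1/2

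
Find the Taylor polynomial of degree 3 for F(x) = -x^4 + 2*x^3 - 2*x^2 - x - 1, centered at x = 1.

-2*(x - 1)^3 - 2*(x - 1)^2 - 3*(x - 1) - 3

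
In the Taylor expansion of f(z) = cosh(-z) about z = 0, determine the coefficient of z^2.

1/2

Differentiate repeatedly and evaluate at the center.
f(0) = 1
f′(0) = 0
f′′(0) = 1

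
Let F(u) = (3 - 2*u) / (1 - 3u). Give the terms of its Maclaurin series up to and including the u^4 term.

Shift and add copies of the series according to the polynomial's terms.

189*u^4 + 63*u^3 + 21*u^2 + 7*u + 3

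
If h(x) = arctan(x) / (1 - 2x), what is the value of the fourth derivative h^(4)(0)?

Write out both Maclaurin series and multiply, keeping only the needed powers.
From the series, [x^4] h = 22/3; multiply by 4! = 24 to get 176.

176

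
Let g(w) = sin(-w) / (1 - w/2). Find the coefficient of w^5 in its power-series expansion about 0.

Expand each factor separately, then convolve coefficients.
g(0) = 0
g′(0) = -1
g′′(0) = -1
g′′′(0) = -1/2
g^(4)(0) = -1
g^(5)(0) = -7/2

-7/240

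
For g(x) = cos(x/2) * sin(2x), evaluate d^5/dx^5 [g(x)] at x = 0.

421/8

Multiply the two series term by term and collect like powers.
The coefficient of x^5 in the expansion is 421/960, so g^(5)(0) = 5! * (421/960) = 421/8.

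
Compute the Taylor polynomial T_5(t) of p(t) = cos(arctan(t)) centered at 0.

3*t^4/8 - t^2/2 + 1

Let u equal the inner series; expand the outer function in u and truncate.
[t^0] = 1;  [t^1] = 0;  [t^2] = -1/2;  [t^3] = 0;  [t^4] = 3/8;  [t^5] = 0.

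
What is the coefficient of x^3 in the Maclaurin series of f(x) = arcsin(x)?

1/6

Differentiate repeatedly and evaluate at the center.
f(0) = 0
f′(0) = 1
f′′(0) = 0
f′′′(0) = 1
So c_3 = f′′′(0)/3! = 1/6.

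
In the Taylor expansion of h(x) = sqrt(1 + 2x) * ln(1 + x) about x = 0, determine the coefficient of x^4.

Write out both Maclaurin series and multiply, keeping only the needed powers.
h(0) = 0
h′(0) = 1
h′′(0) = 1
h′′′(0) = -4
h^(4)(0) = 20
So c_4 = h^(4)(0)/4! = 5/6.

5/6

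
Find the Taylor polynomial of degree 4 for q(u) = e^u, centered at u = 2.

Use the known series and substitute for the argument.
q(2) = e^(2)
q′(2) = e^(2)
q′′(2) = e^(2)
q′′′(2) = e^(2)
q^(4)(2) = e^(2)
The Taylor polynomial is Σ q^(k)(2)/k! · (u - 2)^k.

(u - 2)^4*e^(2)/24 + (u - 2)^3*e^(2)/6 + (u - 2)^2*e^(2)/2 + (u - 2)*e^(2) + e^(2)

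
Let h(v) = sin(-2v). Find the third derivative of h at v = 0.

Apply the Taylor formula c_k = f^(k)(a)/k!.
From the series, [v^3] h = 4/3; multiply by 3! = 6 to get 8.

8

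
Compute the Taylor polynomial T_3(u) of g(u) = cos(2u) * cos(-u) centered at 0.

1 - 5*u^2/2

Take the Cauchy product of the two expansions.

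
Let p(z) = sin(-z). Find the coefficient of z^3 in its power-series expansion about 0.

1/6

p(0) = 0
p′(0) = -1
p′′(0) = 0
p′′′(0) = 1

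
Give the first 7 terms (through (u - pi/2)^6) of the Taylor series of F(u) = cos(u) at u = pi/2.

-(u - pi/2)^5/120 + (u - pi/2)^3/6 - (u - pi/2)

F(pi/2) = 0
F′(pi/2) = -1
F′′(pi/2) = 0
F′′′(pi/2) = 1
F^(4)(pi/2) = 0
F^(5)(pi/2) = -1
F^(6)(pi/2) = 0
Dividing each by k! gives the coefficients c_0, ..., c_6.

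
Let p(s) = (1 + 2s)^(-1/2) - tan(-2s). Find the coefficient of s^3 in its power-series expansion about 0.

1/6

Combine the two series term by term.
p(0) = 1
p′(0) = 1
p′′(0) = 3
p′′′(0) = 1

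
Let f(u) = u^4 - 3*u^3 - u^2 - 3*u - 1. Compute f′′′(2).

30

Use the known series and substitute for the argument.
The coefficient of (u - 2)^3 in the expansion is 5, so f′′′(2) = 3! * (5) = 30.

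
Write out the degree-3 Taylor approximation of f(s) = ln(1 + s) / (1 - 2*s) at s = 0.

Expand 1/(denominator) as a geometric series and multiply by the numerator's series.
f(0) = 0
f′(0) = 1
f′′(0) = 3
f′′′(0) = 20

10*s^3/3 + 3*s^2/2 + s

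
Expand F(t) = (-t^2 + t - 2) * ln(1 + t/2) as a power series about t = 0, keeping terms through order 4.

19*t^4/96 - 17*t^3/24 + 3*t^2/4 - t

Distribute the polynomial across the series and collect like powers.
[t^0] = 0;  [t^1] = -1;  [t^2] = 3/4;  [t^3] = -17/24;  [t^4] = 19/96.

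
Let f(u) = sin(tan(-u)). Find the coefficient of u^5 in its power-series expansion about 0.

1/40

Plug the Maclaurin series of the inner function into that of the outer and collect terms.
[u^0] = 0;  [u^1] = -1;  [u^2] = 0;  [u^3] = -1/6;  [u^4] = 0;  [u^5] = 1/40.
So c_5 = f^(5)(0)/5! = 1/40.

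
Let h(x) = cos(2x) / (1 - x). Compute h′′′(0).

-6

Use 1/(1 - r) = Σ r^k on the denominator, then take the Cauchy product.
The coefficient of x^3 in the expansion is -1, so h′′′(0) = 3! * (-1) = -6.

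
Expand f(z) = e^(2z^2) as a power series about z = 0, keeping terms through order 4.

2*z^4 + 2*z^2 + 1

Differentiate repeatedly and evaluate at the center.
f(0) = 1
f′(0) = 0
f′′(0) = 4
f′′′(0) = 0
f^(4)(0) = 48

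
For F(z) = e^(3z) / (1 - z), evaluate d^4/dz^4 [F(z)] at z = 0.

Expand each factor separately, then convolve coefficients.
From the series, [z^4] F = 131/8; multiply by 4! = 24 to get 393.

393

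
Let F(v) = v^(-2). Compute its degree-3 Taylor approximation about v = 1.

-4*(v - 1)^3 + 3*(v - 1)^2 - 2*(v - 1) + 1

Use the known series and substitute for the argument.
F(1) = 1
F′(1) = -2
F′′(1) = 6
F′′′(1) = -24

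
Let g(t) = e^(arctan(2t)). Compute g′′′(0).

-8

Compose series: expand the inner function first, then feed it into the outer expansion.
From the series, [t^3] g = -4/3; multiply by 3! = 6 to get -8.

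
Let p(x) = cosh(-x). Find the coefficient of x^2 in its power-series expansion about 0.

p(0) = 1
p′(0) = 0
p′′(0) = 1
So c_2 = p′′(0)/2! = 1/2.

1/2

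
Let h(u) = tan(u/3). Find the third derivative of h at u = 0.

2/27

The coefficient of u^3 in the expansion is 1/81, so h′′′(0) = 3! * (1/81) = 2/27.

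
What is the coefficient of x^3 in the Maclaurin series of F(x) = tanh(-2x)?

8/3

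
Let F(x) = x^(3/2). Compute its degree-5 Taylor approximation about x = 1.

-3*(x - 1)^5/256 + 3*(x - 1)^4/128 - (x - 1)^3/16 + 3*(x - 1)^2/8 + 3*(x - 1)/2 + 1

Compute the successive derivatives at the expansion point and divide by k!.
F(1) = 1
F′(1) = 3/2
F′′(1) = 3/4
F′′′(1) = -3/8
F^(4)(1) = 9/16
F^(5)(1) = -45/32
Dividing each by k! gives the coefficients c_0, ..., c_5.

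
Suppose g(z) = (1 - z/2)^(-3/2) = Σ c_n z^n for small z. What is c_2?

15/32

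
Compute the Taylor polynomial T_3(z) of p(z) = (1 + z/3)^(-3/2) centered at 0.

-35*z^3/432 + 5*z^2/24 - z/2 + 1

p(0) = 1
p′(0) = -1/2
p′′(0) = 5/12
p′′′(0) = -35/72
Then c_k = p^(k)(0)/k! gives each Taylor coefficient.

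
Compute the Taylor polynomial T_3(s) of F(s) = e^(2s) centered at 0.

F(0) = 1
F′(0) = 2
F′′(0) = 4
F′′′(0) = 8
The Taylor polynomial is Σ F^(k)(0)/k! · s^k.

4*s^3/3 + 2*s^2 + 2*s + 1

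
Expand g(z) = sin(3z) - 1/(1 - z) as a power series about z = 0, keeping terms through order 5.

41*z^5/40 - z^4 - 11*z^3/2 - z^2 + 2*z - 1

Combine the two series term by term.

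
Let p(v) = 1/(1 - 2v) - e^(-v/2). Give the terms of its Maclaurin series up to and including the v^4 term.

6143*v^4/384 + 385*v^3/48 + 31*v^2/8 + 5*v/2

Expand each term separately and add.
p(0) = 0
p′(0) = 5/2
p′′(0) = 31/4
p′′′(0) = 385/8
p^(4)(0) = 6143/16
Dividing each by k! gives the coefficients c_0, ..., c_4.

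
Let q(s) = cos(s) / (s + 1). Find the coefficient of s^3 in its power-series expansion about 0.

Use 1/(1 - r) = Σ r^k on the denominator, then take the Cauchy product.
q(0) = 1
q′(0) = -1
q′′(0) = 1
q′′′(0) = -3
So c_3 = q′′′(0)/3! = -1/2.

-1/2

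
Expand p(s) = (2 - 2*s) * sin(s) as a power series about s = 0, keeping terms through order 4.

s^4/3 - s^3/3 - 2*s^2 + 2*s

Shift and add copies of the series according to the polynomial's terms.
[s^0] = 0;  [s^1] = 2;  [s^2] = -2;  [s^3] = -1/3;  [s^4] = 1/3.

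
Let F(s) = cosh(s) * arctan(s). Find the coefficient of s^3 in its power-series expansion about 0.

1/6

Expand each factor separately, then convolve coefficients.
F(0) = 0
F′(0) = 1
F′′(0) = 0
F′′′(0) = 1
Dividing each by k! gives the coefficients c_0, ..., c_3.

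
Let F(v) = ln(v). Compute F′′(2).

-1/4

The coefficient of (v - 2)^2 in the expansion is -1/8, so F′′(2) = 2! * (-1/8) = -1/4.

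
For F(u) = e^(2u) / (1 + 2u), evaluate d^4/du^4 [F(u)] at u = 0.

144

Expand each factor separately, then convolve coefficients.
The coefficient of u^4 in the expansion is 6, so F^(4)(0) = 4! * (6) = 144.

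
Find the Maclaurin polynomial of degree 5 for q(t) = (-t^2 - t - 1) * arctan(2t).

-56*t^5/15 + 8*t^4/3 + 2*t^3/3 - 2*t^2 - 2*t

Distribute the polynomial across the series and collect like powers.
q(0) = 0
q′(0) = -2
q′′(0) = -4
q′′′(0) = 4
q^(4)(0) = 64
q^(5)(0) = -448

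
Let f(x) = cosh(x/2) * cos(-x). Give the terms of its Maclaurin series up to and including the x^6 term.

13*x^6/5120 - 7*x^4/384 - 3*x^2/8 + 1

Multiply the two series term by term and collect like powers.
[x^0] = 1;  [x^1] = 0;  [x^2] = -3/8;  [x^3] = 0;  [x^4] = -7/384;  [x^5] = 0;  [x^6] = 13/5120.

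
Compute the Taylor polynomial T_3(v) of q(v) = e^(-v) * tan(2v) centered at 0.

11*v^3/3 - 2*v^2 + 2*v

Multiply the two series term by term and collect like powers.
[v^0] = 0;  [v^1] = 2;  [v^2] = -2;  [v^3] = 11/3.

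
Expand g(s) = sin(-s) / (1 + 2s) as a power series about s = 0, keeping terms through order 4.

Write out both Maclaurin series and multiply, keeping only the needed powers.
[s^0] = 0;  [s^1] = -1;  [s^2] = 2;  [s^3] = -23/6;  [s^4] = 23/3.

23*s^4/3 - 23*s^3/6 + 2*s^2 - s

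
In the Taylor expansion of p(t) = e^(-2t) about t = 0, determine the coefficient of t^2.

p(0) = 1
p′(0) = -2
p′′(0) = 4
So c_2 = p′′(0)/2! = 2.

2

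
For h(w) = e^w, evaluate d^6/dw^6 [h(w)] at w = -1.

e^(-1)

Apply the Taylor formula c_k = f^(k)(a)/k!.
From the series, [(w + 1)^6] h = e^(-1)/720; multiply by 6! = 720 to get e^(-1).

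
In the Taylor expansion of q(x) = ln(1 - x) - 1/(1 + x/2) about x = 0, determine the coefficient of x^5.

Combine the two series term by term.
q(0) = -1
q′(0) = -1/2
q′′(0) = -3/2
q′′′(0) = -5/4
q^(4)(0) = -15/2
q^(5)(0) = -81/4
So c_5 = q^(5)(0)/5! = -27/160.

-27/160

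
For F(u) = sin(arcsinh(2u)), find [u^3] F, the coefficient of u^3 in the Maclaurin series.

Substitute the inner expansion into the outer series and collect powers.
F(0) = 0
F′(0) = 2
F′′(0) = 0
F′′′(0) = -16
So c_3 = F′′′(0)/3! = -8/3.

-8/3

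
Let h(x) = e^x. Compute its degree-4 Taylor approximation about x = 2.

Compute the successive derivatives at the expansion point and divide by k!.

(x - 2)^4*e^(2)/24 + (x - 2)^3*e^(2)/6 + (x - 2)^2*e^(2)/2 + (x - 2)*e^(2) + e^(2)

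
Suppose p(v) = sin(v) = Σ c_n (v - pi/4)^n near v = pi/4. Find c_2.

-sqrt(2)/4

Use the known series and substitute for the argument.
[(v - pi/4)^0] = sqrt(2)/2;  [(v - pi/4)^1] = sqrt(2)/2;  [(v - pi/4)^2] = -sqrt(2)/4.
So c_2 = p′′(pi/4)/2! = -sqrt(2)/4.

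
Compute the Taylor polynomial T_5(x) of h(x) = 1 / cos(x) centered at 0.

Divide the numerator series by the denominator series (power-series long division).

5*x^4/24 + x^2/2 + 1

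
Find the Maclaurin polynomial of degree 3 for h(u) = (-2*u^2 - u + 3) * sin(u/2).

Shift and add copies of the series according to the polynomial's terms.
h(0) = 0
h′(0) = 3/2
h′′(0) = -1
h′′′(0) = -51/8
Then c_k = h^(k)(0)/k! gives each Taylor coefficient.

-17*u^3/16 - u^2/2 + 3*u/2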